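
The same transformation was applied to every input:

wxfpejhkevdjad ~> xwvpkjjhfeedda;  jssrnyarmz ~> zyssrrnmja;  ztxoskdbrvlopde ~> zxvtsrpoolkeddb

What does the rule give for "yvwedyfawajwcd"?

In each case the input is transformed by: sort the characters into reverse alphabetical order.
Doing the same to "yvwedyfawajwcd": "yywwwvjfeddcaa".

yywwwvjfeddcaa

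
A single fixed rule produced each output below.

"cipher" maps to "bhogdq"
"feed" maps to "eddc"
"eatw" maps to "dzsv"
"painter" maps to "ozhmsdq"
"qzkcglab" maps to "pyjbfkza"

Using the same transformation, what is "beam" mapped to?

adzl

What's happening: shift every letter 1 place backward in the alphabet (wrapping around).
For "beam" the result is "adzl".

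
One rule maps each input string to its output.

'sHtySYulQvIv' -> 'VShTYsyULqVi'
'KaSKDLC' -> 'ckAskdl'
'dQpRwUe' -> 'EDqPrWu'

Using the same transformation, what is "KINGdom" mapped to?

MkingDO

Each output is the input with this applied: move the last character to the front, then flip the case of every letter.
"KINGdom" → "mKINGdo" → "MkingDO".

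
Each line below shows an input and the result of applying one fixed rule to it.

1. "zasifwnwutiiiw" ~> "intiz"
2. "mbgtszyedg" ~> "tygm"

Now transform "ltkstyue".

sul

Looking at the pairs, the operation is to keep one character in every 3, starting at position 1 (positions 1st, 4th, 7th, ...), then move the first character to the end.
Starting from "ltkstyue": after the first operation, "lsu"; after the second, "sul".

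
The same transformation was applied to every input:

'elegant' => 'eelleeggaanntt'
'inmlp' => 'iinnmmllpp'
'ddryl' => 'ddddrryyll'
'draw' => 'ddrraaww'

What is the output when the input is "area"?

Each output is the input with this applied: double every character.
So "area" becomes "aarreeaa".

aarreeaa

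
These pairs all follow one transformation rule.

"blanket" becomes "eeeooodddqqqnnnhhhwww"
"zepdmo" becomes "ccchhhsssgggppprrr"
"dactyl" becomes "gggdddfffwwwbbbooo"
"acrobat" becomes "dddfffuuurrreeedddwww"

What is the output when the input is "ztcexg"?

In each case the input is transformed by: shift every letter 3 places forward in the alphabet (wrapping around), then repeat every character 3 times.
"ztcexg" → "cwfhaj" → "cccwwwfffhhhaaajjj".

cccwwwfffhhhaaajjj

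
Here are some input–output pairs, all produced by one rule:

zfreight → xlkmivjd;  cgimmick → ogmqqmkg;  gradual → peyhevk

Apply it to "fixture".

ivyxbmj

Looking at the pairs, the operation is to reverse the string, then shift every letter 4 places forward in the alphabet (wrapping around).
"fixture" → "erutxif" → "ivyxbmj".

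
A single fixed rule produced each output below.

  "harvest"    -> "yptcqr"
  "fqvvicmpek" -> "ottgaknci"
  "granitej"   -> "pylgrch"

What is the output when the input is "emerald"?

Each output is the input with this applied: shift every letter 2 places backward in the alphabet (wrapping around), then delete the first character.
Starting from "emerald": after the first operation, "ckcpyjb"; after the second, "kcpyjb".

kcpyjb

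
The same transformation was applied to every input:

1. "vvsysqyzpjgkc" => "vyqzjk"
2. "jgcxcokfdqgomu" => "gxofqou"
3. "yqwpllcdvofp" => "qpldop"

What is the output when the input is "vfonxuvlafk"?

fnulf

Each output is the input with this applied: keep every other character starting from the second (positions 2nd, 4th, 6th, ...).
Applying that to "vfonxuvlafk" gives "fnulf".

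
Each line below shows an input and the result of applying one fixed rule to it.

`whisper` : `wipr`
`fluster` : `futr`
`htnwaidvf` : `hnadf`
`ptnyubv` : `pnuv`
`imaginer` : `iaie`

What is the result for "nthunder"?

nhne

Looking at the pairs, the operation is to keep every other character starting from the first (positions 1st, 3rd, 5th, ...).
So "nthunder" becomes "nhne".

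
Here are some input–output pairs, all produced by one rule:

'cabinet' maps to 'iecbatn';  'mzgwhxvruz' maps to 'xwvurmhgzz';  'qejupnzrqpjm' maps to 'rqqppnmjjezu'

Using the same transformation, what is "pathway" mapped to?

The transformation: sort the characters into reverse alphabetical order, then move the first 2 characters to the end (rotate left by 2).
Starting from "pathway": after the first operation, "ywtphaa"; after the second, "tphaayw".

tphaayw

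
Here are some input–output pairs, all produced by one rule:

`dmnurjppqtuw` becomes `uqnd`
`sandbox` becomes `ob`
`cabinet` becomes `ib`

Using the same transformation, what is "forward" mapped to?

The rule is to sort the characters into reverse alphabetical order, then keep one character in every 3, starting at position 3 (positions 3rd, 6th, 9th, ...).
Working it through for "forward": intermediate "wrrofda", final "rd".

rd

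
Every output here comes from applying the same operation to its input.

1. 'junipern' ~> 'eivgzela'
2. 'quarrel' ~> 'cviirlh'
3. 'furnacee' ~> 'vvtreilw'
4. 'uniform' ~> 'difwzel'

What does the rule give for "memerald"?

Each output is the input with this applied: shift every letter 9 places backward in the alphabet (wrapping around), then reverse the string.
For "memerald" the result is "ucrivdvd".
(Check on "furnacee": → "wliertvv" → "vvtreilw" ✓)

ucrivdvd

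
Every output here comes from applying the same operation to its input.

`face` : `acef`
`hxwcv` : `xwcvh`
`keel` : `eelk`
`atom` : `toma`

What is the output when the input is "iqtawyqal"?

qtawyqali

Rule — move the first character to the end.
So "iqtawyqal" becomes "qtawyqali".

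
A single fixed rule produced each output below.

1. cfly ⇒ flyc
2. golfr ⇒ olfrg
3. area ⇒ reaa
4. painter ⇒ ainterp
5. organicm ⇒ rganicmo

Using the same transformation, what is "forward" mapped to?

orwardf

The pattern: move the first character to the end.
On "forward" that produces "orwardf".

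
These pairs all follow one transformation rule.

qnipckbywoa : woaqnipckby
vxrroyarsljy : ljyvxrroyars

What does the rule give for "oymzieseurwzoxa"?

oxaoymzieseurwz

The rule is to move the last 3 characters to the front (rotate right by 3).
On "oymzieseurwzoxa" that produces "oxaoymzieseurwz".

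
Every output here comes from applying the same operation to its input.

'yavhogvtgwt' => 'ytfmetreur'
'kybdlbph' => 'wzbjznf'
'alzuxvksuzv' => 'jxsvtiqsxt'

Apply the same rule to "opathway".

Each output is the input with this applied: shift every letter 2 places backward in the alphabet (wrapping around), then delete the first character.
Working it through for "opathway": intermediate "mnyrfuyw", final "nyrfuyw".
(Check on "yavhogvtgwt": → "wytfmetreur" → "ytfmetreur" ✓)

nyrfuyw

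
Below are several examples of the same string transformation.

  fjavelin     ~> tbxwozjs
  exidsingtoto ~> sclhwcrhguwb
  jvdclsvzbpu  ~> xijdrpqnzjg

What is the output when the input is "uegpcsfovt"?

In each case the input is transformed by: take characters alternately from the front and the back (1st, last, 2nd, 2nd-last, ...), then shift every letter 12 places backward in the alphabet (wrapping around).
On "uegpcsfovt": the first step gives "utevgopfcs", and the second then gives "ihsjucdtqg".

ihsjucdtqg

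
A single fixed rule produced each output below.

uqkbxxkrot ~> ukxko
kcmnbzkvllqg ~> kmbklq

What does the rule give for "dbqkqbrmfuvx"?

dqqrfv

What's happening: keep every other character starting from the first (positions 1st, 3rd, 5th, ...).
On "dbqkqbrmfuvx" that produces "dqqrfv".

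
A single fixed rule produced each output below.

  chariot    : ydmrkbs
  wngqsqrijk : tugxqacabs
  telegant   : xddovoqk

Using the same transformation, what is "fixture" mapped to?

bopshde

Looking at the pairs, the operation is to shift every letter 10 places forward in the alphabet (wrapping around), then move the last 2 characters to the front (rotate right by 2).
Starting from "fixture": after the first operation, "pshdebo"; after the second, "bopshde".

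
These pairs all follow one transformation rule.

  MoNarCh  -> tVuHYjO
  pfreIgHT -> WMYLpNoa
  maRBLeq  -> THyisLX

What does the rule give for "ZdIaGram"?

gKpHnYHT

The rule is to shift every letter 7 places forward in the alphabet (wrapping around), then flip the case of every letter.
Applying both steps to "ZdIaGram": "GkPhNyht", then "gKpHnYHT".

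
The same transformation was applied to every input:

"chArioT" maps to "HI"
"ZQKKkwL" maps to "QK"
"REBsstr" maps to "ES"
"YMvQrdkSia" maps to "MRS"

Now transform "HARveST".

AE

Each output is the input with this applied: keep one character in every 3, starting at position 2 (positions 2nd, 5th, 8th, ...), then convert every letter to uppercase.
"HARveST" → "Ae" → "AE".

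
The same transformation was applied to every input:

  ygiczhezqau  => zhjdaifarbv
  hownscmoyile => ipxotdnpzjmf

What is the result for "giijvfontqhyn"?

hjjkwgpourizo

The rule is to shift every letter 1 place forward in the alphabet (wrapping around).
On "giijvfontqhyn" that produces "hjjkwgpourizo".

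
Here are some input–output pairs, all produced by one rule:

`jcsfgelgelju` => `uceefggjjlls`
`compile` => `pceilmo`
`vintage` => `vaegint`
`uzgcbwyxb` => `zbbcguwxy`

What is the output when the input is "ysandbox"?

yabdnosx

Rule — sort the characters into alphabetical order, then move the last character to the front.
For "ysandbox", step one produces "abdnosxy"; step two turns that into "yabdnosx".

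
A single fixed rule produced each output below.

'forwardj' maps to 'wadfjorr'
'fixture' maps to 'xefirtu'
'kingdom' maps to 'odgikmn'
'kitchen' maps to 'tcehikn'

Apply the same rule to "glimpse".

Looking at the pairs, the operation is to sort the characters into alphabetical order, then move the last character to the front.
Starting from "glimpse": after the first operation, "egilmps"; after the second, "segilmp".

segilmp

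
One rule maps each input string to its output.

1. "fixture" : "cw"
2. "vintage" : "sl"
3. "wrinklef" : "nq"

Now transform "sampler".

rj

The pattern: shift every letter 5 places forward in the alphabet (wrapping around), then keep one character in every 3, starting at position 3 (positions 3rd, 6th, 9th, ...).
Working it through for "sampler": intermediate "xfruqjw", final "rj".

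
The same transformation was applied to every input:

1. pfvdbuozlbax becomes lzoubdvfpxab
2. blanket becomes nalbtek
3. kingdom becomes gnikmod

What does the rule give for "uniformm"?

Looking at the pairs, the operation is to move the last 3 characters to the front (rotate right by 3), then reverse the string.
Working it through for "uniformm": intermediate "rmmunifo", final "ofinummr".

ofinummr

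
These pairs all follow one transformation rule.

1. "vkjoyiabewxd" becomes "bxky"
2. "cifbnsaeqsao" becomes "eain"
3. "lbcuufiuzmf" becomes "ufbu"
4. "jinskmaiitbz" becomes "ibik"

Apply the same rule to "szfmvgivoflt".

Looking at the pairs, the operation is to keep one character in every 3, starting at position 2 (positions 2nd, 5th, 8th, ...), then swap the front and back halves of the string.
On "szfmvgivoflt": the first step gives "zvvl", and the second then gives "vlzv".
(Check on "vkjoyiabewxd": → "kybx" → "bxky" ✓)

vlzv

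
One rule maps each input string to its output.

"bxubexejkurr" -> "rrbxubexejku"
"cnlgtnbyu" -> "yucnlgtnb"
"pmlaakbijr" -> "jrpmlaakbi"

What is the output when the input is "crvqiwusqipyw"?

ywcrvqiwusqip

In each case the input is transformed by: move the last 2 characters to the front (rotate right by 2).
Doing the same to "crvqiwusqipyw": "ywcrvqiwusqip".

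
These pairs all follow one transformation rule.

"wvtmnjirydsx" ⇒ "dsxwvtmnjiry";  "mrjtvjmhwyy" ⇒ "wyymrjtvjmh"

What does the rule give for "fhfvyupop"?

In each case the input is transformed by: move the last 3 characters to the front (rotate right by 3).
So "fhfvyupop" becomes "popfhfvyu".

popfhfvyu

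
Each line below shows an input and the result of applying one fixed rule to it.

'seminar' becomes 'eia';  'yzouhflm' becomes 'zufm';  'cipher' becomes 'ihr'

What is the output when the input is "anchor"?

Looking at the pairs, the operation is to keep every other character starting from the second (positions 2nd, 4th, 6th, ...).
"anchor" → "nhr".

nhr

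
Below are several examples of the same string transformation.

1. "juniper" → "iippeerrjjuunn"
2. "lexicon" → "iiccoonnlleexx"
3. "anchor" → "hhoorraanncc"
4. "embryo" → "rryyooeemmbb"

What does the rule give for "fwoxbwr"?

The pattern: move the first 3 characters to the end (rotate left by 3), then double every character.
Starting from "fwoxbwr": after the first operation, "xbwrfwo"; after the second, "xxbbwwrrffwwoo".

xxbbwwrrffwwoo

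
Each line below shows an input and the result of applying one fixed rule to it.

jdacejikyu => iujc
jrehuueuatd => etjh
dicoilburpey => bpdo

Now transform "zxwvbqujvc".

In each case the input is transformed by: keep one character in every 3, starting at position 1 (positions 1st, 4th, 7th, ...), then move the last 2 characters to the front (rotate right by 2).
Applying both steps to "zxwvbqujvc": "zvuc", then "uczv".

uczv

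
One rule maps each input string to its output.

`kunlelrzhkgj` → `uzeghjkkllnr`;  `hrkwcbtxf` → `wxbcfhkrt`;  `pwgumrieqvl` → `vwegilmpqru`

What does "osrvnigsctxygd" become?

xycdgginorsstv

Rule — sort the characters into alphabetical order, then move the last 2 characters to the front (rotate right by 2).
On "osrvnigsctxygd": the first step gives "cdgginorsstvxy", and the second then gives "xycdgginorsstv".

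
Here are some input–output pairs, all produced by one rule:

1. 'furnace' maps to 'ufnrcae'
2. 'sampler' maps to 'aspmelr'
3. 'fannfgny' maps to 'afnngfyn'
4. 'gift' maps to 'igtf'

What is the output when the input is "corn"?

ocnr

What's happening: swap each adjacent pair of characters (1↔2, 3↔4, ...).
"corn" → "ocnr".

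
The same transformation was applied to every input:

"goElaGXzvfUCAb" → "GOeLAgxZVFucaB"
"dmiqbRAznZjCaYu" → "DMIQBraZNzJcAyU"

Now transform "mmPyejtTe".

MMpYEJTtE

The transformation: flip the case of every letter.
On "mmPyejtTe" that produces "MMpYEJTtE".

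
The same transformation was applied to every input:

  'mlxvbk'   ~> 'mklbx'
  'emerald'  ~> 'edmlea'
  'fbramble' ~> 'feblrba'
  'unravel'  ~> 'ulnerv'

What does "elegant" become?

etlnea

The pattern: take characters alternately from the front and the back (1st, last, 2nd, 2nd-last, ...), then delete the last character.
Starting from "elegant": after the first operation, "etlneag"; after the second, "etlnea".
(Check on "mlxvbk": → "mklbxv" → "mklbx" ✓)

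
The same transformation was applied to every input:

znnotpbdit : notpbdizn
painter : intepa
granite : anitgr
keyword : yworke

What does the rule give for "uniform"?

iforun

Rule — delete the last character, then move the first 2 characters to the end (rotate left by 2).
Applying that to "uniform" gives "iforun".
(Check on "granite": → "granit" → "anitgr" ✓)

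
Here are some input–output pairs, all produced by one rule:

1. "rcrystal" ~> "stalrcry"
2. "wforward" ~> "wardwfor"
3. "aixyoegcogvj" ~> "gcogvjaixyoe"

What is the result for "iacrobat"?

The transformation: swap the front and back halves of the string.
On "iacrobat" that produces "obatiacr".

obatiacr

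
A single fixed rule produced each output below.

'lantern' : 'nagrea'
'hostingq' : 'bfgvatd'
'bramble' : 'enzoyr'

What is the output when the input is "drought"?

Each output is the input with this applied: shift every letter 13 places forward in the alphabet (wrapping around) — i.e. ROT13, then delete the first character.
Starting from "drought": after the first operation, "qebhtug"; after the second, "ebhtug".

ebhtug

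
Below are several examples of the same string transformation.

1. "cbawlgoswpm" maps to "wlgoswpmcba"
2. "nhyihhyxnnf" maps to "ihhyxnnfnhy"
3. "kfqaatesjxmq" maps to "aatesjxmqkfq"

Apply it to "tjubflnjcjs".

bflnjcjstju

The transformation: move the first 3 characters to the end (rotate left by 3).
So "tjubflnjcjs" becomes "bflnjcjstju".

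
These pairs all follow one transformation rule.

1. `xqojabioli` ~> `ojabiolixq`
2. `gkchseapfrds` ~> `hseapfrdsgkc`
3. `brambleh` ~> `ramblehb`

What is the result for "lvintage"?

vintagel

Each output is the input with this applied: swap the front and back halves of the string, then move the last 3 characters to the front (rotate right by 3).
On "lvintage": the first step gives "tagelvin", and the second then gives "vintagel".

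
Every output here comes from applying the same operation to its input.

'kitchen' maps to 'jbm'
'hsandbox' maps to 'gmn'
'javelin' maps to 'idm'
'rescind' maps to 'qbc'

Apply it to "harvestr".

gus

In each case the input is transformed by: keep one character in every 3, starting at position 1 (positions 1st, 4th, 7th, ...), then shift every letter 1 place backward in the alphabet (wrapping around).
"harvestr" → "hvt" → "gus".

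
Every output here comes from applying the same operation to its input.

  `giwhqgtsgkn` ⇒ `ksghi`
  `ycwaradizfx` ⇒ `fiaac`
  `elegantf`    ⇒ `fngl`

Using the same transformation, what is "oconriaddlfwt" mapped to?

wldinc

Rule — keep every other character starting from the second (positions 2nd, 4th, 6th, ...), then reverse the string.
Working it through for "oconriaddlfwt": intermediate "cnidlw", final "wldinc".
(Check on "elegantf": → "lgnf" → "fngl" ✓)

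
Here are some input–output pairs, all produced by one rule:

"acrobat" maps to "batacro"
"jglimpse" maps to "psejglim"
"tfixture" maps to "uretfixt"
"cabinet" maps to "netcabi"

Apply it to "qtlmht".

The pattern: move the last 3 characters to the front (rotate right by 3).
On "qtlmht" that produces "mhtqtl".

mhtqtl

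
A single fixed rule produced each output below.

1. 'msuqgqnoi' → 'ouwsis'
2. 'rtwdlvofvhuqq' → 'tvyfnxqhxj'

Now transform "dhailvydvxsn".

fjcknxafx

In each case the input is transformed by: shift every letter 2 places forward in the alphabet (wrapping around), then delete the last 3 characters.
Starting from "dhailvydvxsn": after the first operation, "fjcknxafxzup"; after the second, "fjcknxafx".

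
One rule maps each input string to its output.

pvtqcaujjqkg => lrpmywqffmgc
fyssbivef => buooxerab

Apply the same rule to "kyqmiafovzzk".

gumiewbkrvvg

The transformation: shift every letter 4 places backward in the alphabet (wrapping around).
So "kyqmiafovzzk" becomes "gumiewbkrvvg".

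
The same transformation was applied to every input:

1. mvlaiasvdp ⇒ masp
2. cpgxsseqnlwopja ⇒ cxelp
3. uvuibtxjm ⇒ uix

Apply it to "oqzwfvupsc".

What's happening: keep one character in every 3, starting at position 1 (positions 1st, 4th, 7th, ...).
So "oqzwfvupsc" becomes "owuc".

owuc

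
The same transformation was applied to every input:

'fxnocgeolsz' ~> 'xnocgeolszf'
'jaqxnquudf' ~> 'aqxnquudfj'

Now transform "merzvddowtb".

The transformation: move the first character to the end.
On "merzvddowtb" that produces "erzvddowtbm".

erzvddowtbm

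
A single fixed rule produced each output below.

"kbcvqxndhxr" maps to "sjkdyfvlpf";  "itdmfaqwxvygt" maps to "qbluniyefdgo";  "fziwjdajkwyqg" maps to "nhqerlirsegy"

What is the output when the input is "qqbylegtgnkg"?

yyjgtmobovs

Rule — shift every letter 8 places forward in the alphabet (wrapping around), then delete the last character.
Applying both steps to "qqbylegtgnkg": "yyjgtmobovso", then "yyjgtmobovs".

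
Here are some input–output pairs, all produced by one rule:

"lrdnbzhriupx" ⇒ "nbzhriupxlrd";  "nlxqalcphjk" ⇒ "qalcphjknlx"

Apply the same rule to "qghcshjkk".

The pattern: move the first 3 characters to the end (rotate left by 3).
For "qghcshjkk" the result is "cshjkkqgh".

cshjkkqgh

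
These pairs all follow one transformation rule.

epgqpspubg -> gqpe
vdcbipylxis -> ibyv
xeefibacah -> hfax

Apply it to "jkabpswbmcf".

Each output is the input with this applied: keep one character in every 3, starting at position 1 (positions 1st, 4th, 7th, ...), then swap the first and last characters.
Doing the same to "jkabpswbmcf": "cbwj".

cbwj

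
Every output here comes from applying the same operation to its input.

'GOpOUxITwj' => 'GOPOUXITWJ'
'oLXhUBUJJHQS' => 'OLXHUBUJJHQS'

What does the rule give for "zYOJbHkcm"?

ZYOJBHKCM

Each output is the input with this applied: convert every letter to uppercase.
For "zYOJbHkcm" the result is "ZYOJBHKCM".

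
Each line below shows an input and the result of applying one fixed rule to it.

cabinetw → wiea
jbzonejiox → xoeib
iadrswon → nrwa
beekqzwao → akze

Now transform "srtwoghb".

bwgr

The pattern: keep every other character starting from the second (positions 2nd, 4th, 6th, ...), then swap the first and last characters.
For "srtwoghb", step one produces "rwgb"; step two turns that into "bwgr".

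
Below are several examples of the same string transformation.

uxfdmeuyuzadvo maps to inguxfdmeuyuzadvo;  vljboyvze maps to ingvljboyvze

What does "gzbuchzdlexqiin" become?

inggzbuchzdlexqiin

Each output is the input with this applied: prepend "ing".
So "gzbuchzdlexqiin" becomes "inggzbuchzdlexqiin".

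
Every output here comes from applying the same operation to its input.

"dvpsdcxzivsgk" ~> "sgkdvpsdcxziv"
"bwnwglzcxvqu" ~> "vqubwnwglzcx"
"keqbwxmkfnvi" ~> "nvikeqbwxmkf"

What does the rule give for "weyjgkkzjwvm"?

The rule is to move the last 3 characters to the front (rotate right by 3).
On "weyjgkkzjwvm" that produces "wvmweyjgkkzj".

wvmweyjgkkzj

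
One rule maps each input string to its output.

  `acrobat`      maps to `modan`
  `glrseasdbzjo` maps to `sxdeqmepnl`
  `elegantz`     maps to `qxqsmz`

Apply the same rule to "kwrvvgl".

Looking at the pairs, the operation is to delete the last 2 characters, then shift every letter 12 places forward in the alphabet (wrapping around).
For "kwrvvgl", step one produces "kwrvv"; step two turns that into "widhh".

widhh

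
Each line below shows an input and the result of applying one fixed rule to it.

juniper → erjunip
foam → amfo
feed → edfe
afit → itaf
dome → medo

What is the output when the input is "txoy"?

oytx

The rule is to move the last 2 characters to the front (rotate right by 2).
"txoy" → "oytx".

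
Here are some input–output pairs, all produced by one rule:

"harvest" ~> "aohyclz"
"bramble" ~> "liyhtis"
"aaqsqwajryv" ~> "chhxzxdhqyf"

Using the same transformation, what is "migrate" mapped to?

The rule is to move the last character to the front, then shift every letter 7 places forward in the alphabet (wrapping around).
For "migrate", step one produces "emigrat"; step two turns that into "ltpnyha".

ltpnyha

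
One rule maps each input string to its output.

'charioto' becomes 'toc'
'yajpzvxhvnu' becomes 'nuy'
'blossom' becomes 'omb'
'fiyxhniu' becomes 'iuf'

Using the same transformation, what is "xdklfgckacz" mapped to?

czx

In each case the input is transformed by: move the first character to the end, then keep only the last 3 characters.
For "xdklfgckacz", step one produces "dklfgckaczx"; step two turns that into "czx".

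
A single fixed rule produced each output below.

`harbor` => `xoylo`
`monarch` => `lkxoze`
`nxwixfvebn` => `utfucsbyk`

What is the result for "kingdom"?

In each case the input is transformed by: delete the first character, then shift every letter 3 places backward in the alphabet (wrapping around).
Working it through for "kingdom": intermediate "ingdom", final "fkdalj".
(Check on "nxwixfvebn": → "xwixfvebn" → "utfucsbyk" ✓)

fkdalj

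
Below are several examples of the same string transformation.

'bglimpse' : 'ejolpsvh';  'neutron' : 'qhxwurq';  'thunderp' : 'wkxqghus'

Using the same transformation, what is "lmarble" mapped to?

opdueoh

The pattern: shift every letter 3 places forward in the alphabet (wrapping around).
Doing the same to "lmarble": "opdueoh".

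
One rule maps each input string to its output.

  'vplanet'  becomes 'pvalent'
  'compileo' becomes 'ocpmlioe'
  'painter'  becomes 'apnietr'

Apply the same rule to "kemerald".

Each output is the input with this applied: swap each adjacent pair of characters (1↔2, 3↔4, ...).
For "kemerald" the result is "ekemardl".

ekemardl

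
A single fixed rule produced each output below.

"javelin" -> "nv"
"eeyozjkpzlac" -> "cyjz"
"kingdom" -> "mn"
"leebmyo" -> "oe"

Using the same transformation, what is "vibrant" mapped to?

Rule — move the last 3 characters to the front (rotate right by 3), then keep one character in every 3, starting at position 3 (positions 3rd, 6th, 9th, ...).
"vibrant" → "antvibr" → "tb".

tb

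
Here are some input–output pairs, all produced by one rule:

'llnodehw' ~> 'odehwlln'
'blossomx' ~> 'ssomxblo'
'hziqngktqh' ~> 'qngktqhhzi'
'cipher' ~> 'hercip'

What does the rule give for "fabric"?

Looking at the pairs, the operation is to move the first 3 characters to the end (rotate left by 3).
For "fabric" the result is "ricfab".

ricfab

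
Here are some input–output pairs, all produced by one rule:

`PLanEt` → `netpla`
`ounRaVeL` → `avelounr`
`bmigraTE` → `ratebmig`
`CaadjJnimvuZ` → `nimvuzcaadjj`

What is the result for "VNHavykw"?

vykwvnha

In each case the input is transformed by: swap the front and back halves of the string, then convert every letter to lowercase.
Applying both steps to "VNHavykw": "vykwVNHa", then "vykwvnha".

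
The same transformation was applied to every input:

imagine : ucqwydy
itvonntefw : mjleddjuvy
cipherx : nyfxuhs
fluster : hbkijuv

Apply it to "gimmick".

ayccysw

The transformation: swap the first and last characters, then shift every letter 10 places backward in the alphabet (wrapping around).
Starting from "gimmick": after the first operation, "kimmicg"; after the second, "ayccysw".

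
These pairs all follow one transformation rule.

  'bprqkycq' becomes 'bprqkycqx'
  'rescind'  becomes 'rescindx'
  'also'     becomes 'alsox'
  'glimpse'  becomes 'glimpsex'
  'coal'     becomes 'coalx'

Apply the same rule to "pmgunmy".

pmgunmyx

In each case the input is transformed by: append "x".
For "pmgunmy" the result is "pmgunmyx".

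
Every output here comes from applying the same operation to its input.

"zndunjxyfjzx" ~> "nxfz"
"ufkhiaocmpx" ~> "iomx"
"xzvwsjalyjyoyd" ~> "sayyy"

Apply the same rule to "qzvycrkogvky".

What's happening: keep every other character starting from the first (positions 1st, 3rd, 5th, ...), then delete the first 2 characters.
On "qzvycrkogvky": the first step gives "qvckgk", and the second then gives "ckgk".
(Check on "ufkhiaocmpx": → "ukiomx" → "iomx" ✓)

ckgk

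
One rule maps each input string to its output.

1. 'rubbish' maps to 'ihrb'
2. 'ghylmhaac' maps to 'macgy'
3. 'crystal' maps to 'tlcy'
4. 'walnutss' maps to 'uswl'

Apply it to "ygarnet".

ntya

What's happening: keep every other character starting from the first (positions 1st, 3rd, 5th, ...), then move the first 2 characters to the end (rotate left by 2).
"ygarnet" → "ntya".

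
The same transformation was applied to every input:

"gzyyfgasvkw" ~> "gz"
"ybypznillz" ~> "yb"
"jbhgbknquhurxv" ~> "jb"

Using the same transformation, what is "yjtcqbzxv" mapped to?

Each output is the input with this applied: keep only the first 2 characters.
So "yjtcqbzxv" becomes "yj".

yj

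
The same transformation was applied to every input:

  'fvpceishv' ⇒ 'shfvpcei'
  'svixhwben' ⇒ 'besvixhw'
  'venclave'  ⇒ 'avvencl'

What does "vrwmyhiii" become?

Rule — delete the last character, then move the last 2 characters to the front (rotate right by 2).
Doing the same to "vrwmyhiii": "iivrwmyh".

iivrwmyh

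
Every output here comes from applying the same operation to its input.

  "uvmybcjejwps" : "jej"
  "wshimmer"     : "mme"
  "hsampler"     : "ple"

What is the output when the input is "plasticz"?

The transformation: swap the front and back halves of the string, then keep only the first 3 characters.
For "plasticz", step one produces "ticzplas"; step two turns that into "tic".

tic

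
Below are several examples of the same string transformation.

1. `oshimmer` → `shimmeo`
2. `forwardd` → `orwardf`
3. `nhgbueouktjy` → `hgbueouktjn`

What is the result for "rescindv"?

escindr

Rule — delete the last character, then move the first character to the end.
So "rescindv" becomes "escindr".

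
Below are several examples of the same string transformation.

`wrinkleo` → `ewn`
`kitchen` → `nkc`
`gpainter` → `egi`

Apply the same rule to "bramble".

ebm

Looking at the pairs, the operation is to keep one character in every 3, starting at position 1 (positions 1st, 4th, 7th, ...), then move the last character to the front.
Working it through for "bramble": intermediate "bme", final "ebm".
(Check on "gpainter": → "gie" → "egi" ✓)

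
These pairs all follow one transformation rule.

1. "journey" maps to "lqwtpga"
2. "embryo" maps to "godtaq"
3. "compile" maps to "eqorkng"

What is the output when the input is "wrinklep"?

ytkpmngr

The transformation: shift every letter 2 places forward in the alphabet (wrapping around).
Doing the same to "wrinklep": "ytkpmngr".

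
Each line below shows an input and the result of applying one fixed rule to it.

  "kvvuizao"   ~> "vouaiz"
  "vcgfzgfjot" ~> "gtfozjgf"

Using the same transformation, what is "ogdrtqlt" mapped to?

dtrltq

Looking at the pairs, the operation is to delete the first 2 characters, then take characters alternately from the front and the back (1st, last, 2nd, 2nd-last, ...).
"ogdrtqlt" → "drtqlt" → "dtrltq".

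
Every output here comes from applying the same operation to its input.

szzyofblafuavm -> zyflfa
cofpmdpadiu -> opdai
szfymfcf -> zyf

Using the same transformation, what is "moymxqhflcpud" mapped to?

In each case the input is transformed by: delete the last character, then keep every other character starting from the second (positions 2nd, 4th, 6th, ...).
"moymxqhflcpud" → "moymxqhflcpu" → "omqfcu".

omqfcu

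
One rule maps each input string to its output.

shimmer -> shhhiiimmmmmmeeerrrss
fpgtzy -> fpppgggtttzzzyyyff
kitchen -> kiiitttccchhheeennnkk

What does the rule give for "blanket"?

blllaaannnkkkeeetttbb

Rule — repeat every character 3 times, then move the first 2 characters to the end (rotate left by 2).
On "blanket": the first step gives "bbblllaaannnkkkeeettt", and the second then gives "blllaaannnkkkeeetttbb".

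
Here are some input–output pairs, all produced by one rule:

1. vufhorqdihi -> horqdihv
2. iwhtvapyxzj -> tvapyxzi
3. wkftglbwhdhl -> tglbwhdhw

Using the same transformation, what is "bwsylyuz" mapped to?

ylyub

The rule is to swap the first and last characters, then delete the first 3 characters.
Starting from "bwsylyuz": after the first operation, "zwsylyub"; after the second, "ylyub".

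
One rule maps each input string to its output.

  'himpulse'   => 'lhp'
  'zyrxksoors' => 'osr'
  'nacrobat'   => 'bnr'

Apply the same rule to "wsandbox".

The rule is to swap the front and back halves of the string, then keep one character in every 3, starting at position 2 (positions 2nd, 5th, 8th, ...).
For "wsandbox", step one produces "dboxwsan"; step two turns that into "bwn".

bwn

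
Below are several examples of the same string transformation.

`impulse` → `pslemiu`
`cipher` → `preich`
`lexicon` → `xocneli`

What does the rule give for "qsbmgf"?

bfgsqm

Looking at the pairs, the operation is to swap each adjacent pair of characters (1↔2, 3↔4, ...), then move the first 3 characters to the end (rotate left by 3).
"qsbmgf" → "bfgsqm".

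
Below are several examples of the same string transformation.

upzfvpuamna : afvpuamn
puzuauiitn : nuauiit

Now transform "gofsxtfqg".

The transformation: delete the first 3 characters, then move the last character to the front.
For "gofsxtfqg", step one produces "sxtfqg"; step two turns that into "gsxtfq".

gsxtfq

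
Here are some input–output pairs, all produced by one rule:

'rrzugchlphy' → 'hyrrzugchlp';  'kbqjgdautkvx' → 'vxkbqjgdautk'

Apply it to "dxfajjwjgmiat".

atdxfajjwjgmi

What's happening: move the last 2 characters to the front (rotate right by 2).
Applying that to "dxfajjwjgmiat" gives "atdxfajjwjgmi".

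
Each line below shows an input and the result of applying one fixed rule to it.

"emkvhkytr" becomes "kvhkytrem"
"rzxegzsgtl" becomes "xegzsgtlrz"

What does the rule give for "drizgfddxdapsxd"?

izgfddxdapsxddr

Looking at the pairs, the operation is to move the first 2 characters to the end (rotate left by 2).
Doing the same to "drizgfddxdapsxd": "izgfddxdapsxddr".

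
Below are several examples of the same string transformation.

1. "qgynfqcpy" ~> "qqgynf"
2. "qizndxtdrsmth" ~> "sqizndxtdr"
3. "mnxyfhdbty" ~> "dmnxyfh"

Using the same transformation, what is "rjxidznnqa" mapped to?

The pattern: delete the last 3 characters, then move the last character to the front.
Starting from "rjxidznnqa": after the first operation, "rjxidzn"; after the second, "nrjxidz".

nrjxidz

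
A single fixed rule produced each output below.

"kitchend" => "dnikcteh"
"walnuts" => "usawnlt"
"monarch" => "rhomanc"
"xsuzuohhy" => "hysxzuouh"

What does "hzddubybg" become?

The pattern: swap each adjacent pair of characters (1↔2, 3↔4, ...), then move the last 2 characters to the front (rotate right by 2).
On "hzddubybg" that produces "ygzhddbub".

ygzhddbub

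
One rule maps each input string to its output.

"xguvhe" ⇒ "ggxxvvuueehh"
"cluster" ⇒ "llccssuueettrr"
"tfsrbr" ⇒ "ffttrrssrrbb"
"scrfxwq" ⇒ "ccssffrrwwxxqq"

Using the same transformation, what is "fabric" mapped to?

The transformation: swap each adjacent pair of characters (1↔2, 3↔4, ...), then double every character.
Doing the same to "fabric": "aaffrrbbccii".
(Check on "scrfxwq": → "csfrwxq" → "ccssffrrwwxxqq" ✓)

aaffrrbbccii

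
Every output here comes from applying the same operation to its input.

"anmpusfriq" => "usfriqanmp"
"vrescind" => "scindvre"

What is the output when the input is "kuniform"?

iformkun

The transformation: move the last character to the front, then swap the front and back halves of the string.
On "kuniform": the first step gives "mkunifor", and the second then gives "iformkun".
(Check on "vrescind": → "dvrescin" → "scindvre" ✓)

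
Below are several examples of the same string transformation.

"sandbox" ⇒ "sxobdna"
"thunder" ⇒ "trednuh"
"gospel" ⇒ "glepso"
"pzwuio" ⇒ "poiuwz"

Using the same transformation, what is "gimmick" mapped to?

gkcimmi

Each output is the input with this applied: move the first character to the end, then reverse the string.
Starting from "gimmick": after the first operation, "immickg"; after the second, "gkcimmi".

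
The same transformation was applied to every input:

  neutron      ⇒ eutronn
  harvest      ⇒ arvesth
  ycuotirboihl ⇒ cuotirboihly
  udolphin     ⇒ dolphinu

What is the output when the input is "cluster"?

What's happening: move the first character to the end.
So "cluster" becomes "lusterc".

lusterc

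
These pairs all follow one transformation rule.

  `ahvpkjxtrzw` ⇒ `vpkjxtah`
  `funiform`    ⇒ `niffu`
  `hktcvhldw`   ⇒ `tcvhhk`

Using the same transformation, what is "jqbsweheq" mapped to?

bswejq

The transformation: delete the last 3 characters, then move the first 2 characters to the end (rotate left by 2).
Starting from "jqbsweheq": after the first operation, "jqbswe"; after the second, "bswejq".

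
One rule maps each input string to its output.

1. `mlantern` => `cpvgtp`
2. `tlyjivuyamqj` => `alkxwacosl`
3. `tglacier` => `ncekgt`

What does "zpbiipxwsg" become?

The pattern: delete the first 2 characters, then shift every letter 2 places forward in the alphabet (wrapping around).
Applying both steps to "zpbiipxwsg": "biipxwsg", then "dkkrzyui".
(Check on "mlantern": → "antern" → "cpvgtp" ✓)

dkkrzyui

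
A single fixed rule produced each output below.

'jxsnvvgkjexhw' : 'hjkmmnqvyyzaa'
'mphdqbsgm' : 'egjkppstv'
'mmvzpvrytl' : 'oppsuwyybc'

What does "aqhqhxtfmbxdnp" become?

The transformation: sort the characters into alphabetical order, then shift every letter 3 places forward in the alphabet (wrapping around).
"aqhqhxtfmbxdnp" → "abdfhhmnpqqtxx" → "degikkpqsttwaa".

degikkpqsttwaa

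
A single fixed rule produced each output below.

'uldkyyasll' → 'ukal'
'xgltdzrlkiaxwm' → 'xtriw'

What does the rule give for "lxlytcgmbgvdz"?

lyggz

The rule is to keep one character in every 3, starting at position 1 (positions 1st, 4th, 7th, ...).
On "lxlytcgmbgvdz" that produces "lyggz".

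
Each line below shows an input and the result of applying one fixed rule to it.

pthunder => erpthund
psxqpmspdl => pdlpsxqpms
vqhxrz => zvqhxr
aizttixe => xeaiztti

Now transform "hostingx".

gxhostin

Each output is the input with this applied: swap the front and back halves of the string, then move the first 2 characters to the end (rotate left by 2).
For "hostingx", step one produces "ingxhost"; step two turns that into "gxhostin".
(Check on "vqhxrz": → "xrzvqh" → "zvqhxr" ✓)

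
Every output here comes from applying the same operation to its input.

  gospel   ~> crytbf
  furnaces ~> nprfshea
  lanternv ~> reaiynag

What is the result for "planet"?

argcyn

Looking at the pairs, the operation is to swap the front and back halves of the string, then shift every letter 13 places forward in the alphabet (wrapping around) — i.e. ROT13.
For "planet", step one produces "netpla"; step two turns that into "argcyn".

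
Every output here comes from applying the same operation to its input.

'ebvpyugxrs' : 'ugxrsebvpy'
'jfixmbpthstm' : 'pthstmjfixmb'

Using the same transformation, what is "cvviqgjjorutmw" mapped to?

jorutmwcvviqgj

Each output is the input with this applied: swap the front and back halves of the string.
Applying that to "cvviqgjjorutmw" gives "jorutmwcvviqgj".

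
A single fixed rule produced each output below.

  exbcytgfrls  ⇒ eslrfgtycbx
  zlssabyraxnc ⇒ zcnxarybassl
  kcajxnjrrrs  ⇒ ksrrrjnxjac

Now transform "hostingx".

The rule is to reverse the string, then move the last character to the front.
Working it through for "hostingx": intermediate "xgnitsoh", final "hxgnitso".

hxgnitso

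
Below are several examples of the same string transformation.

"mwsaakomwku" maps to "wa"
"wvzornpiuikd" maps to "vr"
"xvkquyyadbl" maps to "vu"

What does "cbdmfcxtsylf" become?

Looking at the pairs, the operation is to keep one character in every 3, starting at position 2 (positions 2nd, 5th, 8th, ...), then delete the last 2 characters.
"cbdmfcxtsylf" → "bf".

bf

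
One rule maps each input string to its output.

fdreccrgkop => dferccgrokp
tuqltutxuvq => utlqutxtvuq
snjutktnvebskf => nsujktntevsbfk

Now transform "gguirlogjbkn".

What's happening: swap each adjacent pair of characters (1↔2, 3↔4, ...).
Applying that to "gguirlogjbkn" gives "ggiulrgobjnk".

ggiulrgobjnk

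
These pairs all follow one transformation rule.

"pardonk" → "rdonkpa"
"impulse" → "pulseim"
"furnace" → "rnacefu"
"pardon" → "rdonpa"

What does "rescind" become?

The pattern: move the first 2 characters to the end (rotate left by 2).
"rescind" → "scindre".

scindre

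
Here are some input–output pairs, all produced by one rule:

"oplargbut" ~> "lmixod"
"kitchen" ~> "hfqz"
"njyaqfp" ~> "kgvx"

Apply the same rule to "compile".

The rule is to shift every letter 3 places backward in the alphabet (wrapping around), then delete the last 3 characters.
Starting from "compile": after the first operation, "zljmfib"; after the second, "zljm".
(Check on "oplargbut": → "lmixodyrq" → "lmixod" ✓)

zljm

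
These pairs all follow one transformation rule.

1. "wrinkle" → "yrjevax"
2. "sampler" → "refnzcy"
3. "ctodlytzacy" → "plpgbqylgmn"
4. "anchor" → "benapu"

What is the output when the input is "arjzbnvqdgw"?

What's happening: shift every letter 13 places forward in the alphabet (wrapping around) — i.e. ROT13, then move the last 2 characters to the front (rotate right by 2).
Applying both steps to "arjzbnvqdgw": "newmoaidqtj", then "tjnewmoaidq".

tjnewmoaidq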